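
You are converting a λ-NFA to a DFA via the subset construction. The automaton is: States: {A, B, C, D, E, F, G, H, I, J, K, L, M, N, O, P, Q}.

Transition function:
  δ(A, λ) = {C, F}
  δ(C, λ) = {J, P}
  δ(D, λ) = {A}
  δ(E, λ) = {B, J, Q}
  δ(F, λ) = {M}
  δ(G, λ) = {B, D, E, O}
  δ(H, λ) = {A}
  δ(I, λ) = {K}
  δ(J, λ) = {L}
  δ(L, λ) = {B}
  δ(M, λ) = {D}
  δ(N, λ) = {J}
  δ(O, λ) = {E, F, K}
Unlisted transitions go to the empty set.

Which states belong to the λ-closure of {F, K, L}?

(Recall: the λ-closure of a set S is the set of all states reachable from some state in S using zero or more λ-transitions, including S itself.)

{A, B, C, D, F, J, K, L, M, P}

Start with {F, K, L}.
From F via λ: add M.
From L via λ: add B.
From M via λ: add D.
From D via λ: add A.
From A via λ: add C.
From C via λ: add J, P.
No new states can be added; the closed set is {A, B, C, D, F, J, K, L, M, P}.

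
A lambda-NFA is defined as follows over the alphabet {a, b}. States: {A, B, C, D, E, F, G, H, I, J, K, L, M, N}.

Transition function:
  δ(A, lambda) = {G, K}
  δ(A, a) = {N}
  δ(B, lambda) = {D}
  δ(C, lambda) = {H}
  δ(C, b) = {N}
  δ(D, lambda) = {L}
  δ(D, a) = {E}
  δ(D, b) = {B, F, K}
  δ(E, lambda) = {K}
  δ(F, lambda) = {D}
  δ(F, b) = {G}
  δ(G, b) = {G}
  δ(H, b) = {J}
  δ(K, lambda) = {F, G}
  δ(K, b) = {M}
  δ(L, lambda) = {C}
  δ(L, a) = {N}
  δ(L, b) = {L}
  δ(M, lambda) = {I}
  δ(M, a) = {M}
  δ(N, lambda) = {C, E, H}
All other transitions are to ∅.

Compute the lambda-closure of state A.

Start with {A}.
From A via lambda: add G, K.
From K via lambda: add F.
From F via lambda: add D.
From D via lambda: add L.
From L via lambda: add C.
From C via lambda: add H.
No new states can be added; the closed set is {A, C, D, F, G, H, K, L}.

{A, C, D, F, G, H, K, L}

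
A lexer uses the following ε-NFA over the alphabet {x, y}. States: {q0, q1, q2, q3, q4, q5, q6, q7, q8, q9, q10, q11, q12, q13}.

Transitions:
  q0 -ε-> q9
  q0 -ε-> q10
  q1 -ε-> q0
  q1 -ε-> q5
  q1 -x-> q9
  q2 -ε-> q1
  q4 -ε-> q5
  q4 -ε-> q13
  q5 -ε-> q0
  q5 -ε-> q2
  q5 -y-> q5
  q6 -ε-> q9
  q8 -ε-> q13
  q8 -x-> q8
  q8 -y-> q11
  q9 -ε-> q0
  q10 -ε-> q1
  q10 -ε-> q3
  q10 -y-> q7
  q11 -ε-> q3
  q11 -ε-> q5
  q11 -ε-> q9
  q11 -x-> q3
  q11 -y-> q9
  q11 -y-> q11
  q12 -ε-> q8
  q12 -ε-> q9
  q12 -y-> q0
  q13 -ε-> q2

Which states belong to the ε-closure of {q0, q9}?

Start with {q0, q9}.
From q0 via ε: add q10.
From q10 via ε: add q1, q3.
From q1 via ε: add q5.
From q5 via ε: add q2.
No new states can be added; the closed set is {q0, q1, q2, q3, q5, q9, q10}.

{q0, q1, q2, q3, q5, q9, q10}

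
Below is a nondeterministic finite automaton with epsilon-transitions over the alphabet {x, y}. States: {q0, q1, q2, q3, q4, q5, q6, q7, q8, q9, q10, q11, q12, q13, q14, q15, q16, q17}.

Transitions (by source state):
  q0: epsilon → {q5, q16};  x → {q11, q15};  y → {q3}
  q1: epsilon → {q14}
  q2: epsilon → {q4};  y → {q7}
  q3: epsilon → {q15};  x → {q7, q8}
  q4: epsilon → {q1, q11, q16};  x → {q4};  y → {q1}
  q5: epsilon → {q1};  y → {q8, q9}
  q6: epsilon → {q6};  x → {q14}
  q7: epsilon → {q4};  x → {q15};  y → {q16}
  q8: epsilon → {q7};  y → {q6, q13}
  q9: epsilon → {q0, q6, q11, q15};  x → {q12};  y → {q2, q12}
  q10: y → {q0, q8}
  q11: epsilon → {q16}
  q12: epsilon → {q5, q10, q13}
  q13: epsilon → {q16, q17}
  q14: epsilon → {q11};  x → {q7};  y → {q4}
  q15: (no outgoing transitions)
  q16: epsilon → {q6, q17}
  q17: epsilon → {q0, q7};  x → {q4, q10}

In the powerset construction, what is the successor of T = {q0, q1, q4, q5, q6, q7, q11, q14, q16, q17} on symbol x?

q0 on x → {q11, q15}.
q4 on x → {q4}.
q6 on x → {q14}.
q7 on x → {q15}.
q14 on x → {q7}.
q17 on x → {q4, q10}.
No x-transition from q1, q5, q11, q16.
Union after reading x: {q4, q7, q10, q11, q14, q15}.
Now take the epsilon-closure:
From q4 via epsilon: add q1, q16.
From q16 via epsilon: add q6, q17.
From q17 via epsilon: add q0.
From q0 via epsilon: add q5.
No new states can be added; the closed set is {q0, q1, q4, q5, q6, q7, q10, q11, q14, q15, q16, q17}.

{q0, q1, q4, q5, q6, q7, q10, q11, q14, q15, q16, q17}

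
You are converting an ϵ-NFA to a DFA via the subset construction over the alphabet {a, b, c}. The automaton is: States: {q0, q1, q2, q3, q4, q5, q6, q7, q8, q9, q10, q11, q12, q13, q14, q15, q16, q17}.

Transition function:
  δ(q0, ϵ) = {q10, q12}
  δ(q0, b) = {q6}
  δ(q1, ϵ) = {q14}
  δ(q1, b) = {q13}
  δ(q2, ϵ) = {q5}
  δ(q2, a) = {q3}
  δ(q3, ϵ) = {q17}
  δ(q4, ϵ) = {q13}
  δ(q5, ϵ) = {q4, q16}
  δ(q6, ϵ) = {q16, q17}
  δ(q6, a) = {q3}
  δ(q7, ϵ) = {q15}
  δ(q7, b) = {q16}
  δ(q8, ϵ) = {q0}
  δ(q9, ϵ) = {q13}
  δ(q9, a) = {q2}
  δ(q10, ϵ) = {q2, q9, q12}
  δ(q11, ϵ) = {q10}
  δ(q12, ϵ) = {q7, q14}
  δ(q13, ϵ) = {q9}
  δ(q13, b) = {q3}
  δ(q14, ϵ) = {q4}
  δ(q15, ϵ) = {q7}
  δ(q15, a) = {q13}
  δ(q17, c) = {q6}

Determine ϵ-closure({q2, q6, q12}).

Start with {q2, q6, q12}.
From q2 via ϵ: add q5.
From q6 via ϵ: add q16, q17.
From q12 via ϵ: add q7, q14.
From q5 via ϵ: add q4.
From q7 via ϵ: add q15.
From q4 via ϵ: add q13.
From q13 via ϵ: add q9.
No new states can be added; the closed set is {q2, q4, q5, q6, q7, q9, q12, q13, q14, q15, q16, q17}.

{q2, q4, q5, q6, q7, q9, q12, q13, q14, q15, q16, q17}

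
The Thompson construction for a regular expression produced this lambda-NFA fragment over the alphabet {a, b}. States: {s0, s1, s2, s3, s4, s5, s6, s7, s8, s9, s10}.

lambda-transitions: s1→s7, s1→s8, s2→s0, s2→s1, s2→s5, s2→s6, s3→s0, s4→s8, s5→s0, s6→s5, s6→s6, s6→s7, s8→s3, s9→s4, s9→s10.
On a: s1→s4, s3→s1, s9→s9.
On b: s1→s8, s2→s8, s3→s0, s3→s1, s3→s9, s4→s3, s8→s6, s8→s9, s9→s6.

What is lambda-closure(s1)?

Start with {s1}.
From s1 via lambda: add s7, s8.
From s8 via lambda: add s3.
From s3 via lambda: add s0.
No new states can be added; the closed set is {s0, s1, s3, s7, s8}.

{s0, s1, s3, s7, s8}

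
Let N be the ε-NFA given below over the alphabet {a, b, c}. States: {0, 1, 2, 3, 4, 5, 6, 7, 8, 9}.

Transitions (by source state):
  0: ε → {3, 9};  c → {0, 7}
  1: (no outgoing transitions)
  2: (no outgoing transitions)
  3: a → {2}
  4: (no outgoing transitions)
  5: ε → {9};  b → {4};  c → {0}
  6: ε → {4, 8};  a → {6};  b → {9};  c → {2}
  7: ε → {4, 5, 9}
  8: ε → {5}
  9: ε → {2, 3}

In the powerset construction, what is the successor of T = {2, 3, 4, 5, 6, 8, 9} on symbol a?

3 on a → {2}.
6 on a → {6}.
No a-transition from 2, 4, 5, 8, 9.
Union after reading a: {2, 6}.
Now take the ε-closure:
From 6 via ε: add 4, 8.
From 8 via ε: add 5.
From 5 via ε: add 9.
From 9 via ε: add 3.
No new states can be added; the closed set is {2, 3, 4, 5, 6, 8, 9}.

{2, 3, 4, 5, 6, 8, 9}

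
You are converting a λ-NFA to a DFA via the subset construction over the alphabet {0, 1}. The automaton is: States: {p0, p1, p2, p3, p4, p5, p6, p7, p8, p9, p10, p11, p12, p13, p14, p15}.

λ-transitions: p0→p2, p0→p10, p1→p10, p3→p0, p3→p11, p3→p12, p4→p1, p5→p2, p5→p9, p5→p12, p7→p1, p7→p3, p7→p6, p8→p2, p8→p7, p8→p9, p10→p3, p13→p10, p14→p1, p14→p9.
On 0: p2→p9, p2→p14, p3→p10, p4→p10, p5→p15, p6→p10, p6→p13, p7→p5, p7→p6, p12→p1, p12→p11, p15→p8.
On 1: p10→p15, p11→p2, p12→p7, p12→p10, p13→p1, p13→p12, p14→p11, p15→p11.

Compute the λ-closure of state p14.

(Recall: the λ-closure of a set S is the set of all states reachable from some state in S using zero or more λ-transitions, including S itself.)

Start with {p14}.
From p14 via λ: add p1, p9.
From p1 via λ: add p10.
From p10 via λ: add p3.
From p3 via λ: add p0, p11, p12.
From p0 via λ: add p2.
No new states can be added; the closed set is {p0, p1, p2, p3, p9, p10, p11, p12, p14}.

{p0, p1, p2, p3, p9, p10, p11, p12, p14}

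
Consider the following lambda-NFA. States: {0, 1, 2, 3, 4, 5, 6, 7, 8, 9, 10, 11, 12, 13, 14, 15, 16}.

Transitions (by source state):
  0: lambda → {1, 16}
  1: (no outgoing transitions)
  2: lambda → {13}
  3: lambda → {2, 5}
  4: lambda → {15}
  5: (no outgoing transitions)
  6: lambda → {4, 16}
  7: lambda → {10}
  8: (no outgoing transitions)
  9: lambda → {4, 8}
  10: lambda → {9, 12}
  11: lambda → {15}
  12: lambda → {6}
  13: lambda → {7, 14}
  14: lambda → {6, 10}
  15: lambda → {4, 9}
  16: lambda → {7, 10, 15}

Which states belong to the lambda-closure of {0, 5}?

Start with {0, 5}.
From 0 via lambda: add 1, 16.
From 16 via lambda: add 7, 10, 15.
From 10 via lambda: add 9, 12.
From 15 via lambda: add 4.
From 9 via lambda: add 8.
From 12 via lambda: add 6.
No new states can be added; the closed set is {0, 1, 4, 5, 6, 7, 8, 9, 10, 12, 15, 16}.

{0, 1, 4, 5, 6, 7, 8, 9, 10, 12, 15, 16}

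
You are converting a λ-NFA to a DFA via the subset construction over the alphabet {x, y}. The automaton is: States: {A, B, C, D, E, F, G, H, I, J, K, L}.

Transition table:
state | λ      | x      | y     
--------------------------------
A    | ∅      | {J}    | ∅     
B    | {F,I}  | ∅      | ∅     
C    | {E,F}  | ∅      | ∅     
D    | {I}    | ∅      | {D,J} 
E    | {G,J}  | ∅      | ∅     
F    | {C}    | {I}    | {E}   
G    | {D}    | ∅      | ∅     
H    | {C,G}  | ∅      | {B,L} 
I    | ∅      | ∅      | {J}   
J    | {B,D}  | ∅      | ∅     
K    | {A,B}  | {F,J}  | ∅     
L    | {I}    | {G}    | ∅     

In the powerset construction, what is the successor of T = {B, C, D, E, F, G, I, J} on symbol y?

D on y → {D, J}.
F on y → {E}.
I on y → {J}.
No y-transition from B, C, E, G, J.
Union after reading y: {D, E, J}.
Now take the λ-closure:
From D via λ: add I.
From E via λ: add G.
From J via λ: add B.
From B via λ: add F.
From F via λ: add C.
No new states can be added; the closed set is {B, C, D, E, F, G, I, J}.

{B, C, D, E, F, G, I, J}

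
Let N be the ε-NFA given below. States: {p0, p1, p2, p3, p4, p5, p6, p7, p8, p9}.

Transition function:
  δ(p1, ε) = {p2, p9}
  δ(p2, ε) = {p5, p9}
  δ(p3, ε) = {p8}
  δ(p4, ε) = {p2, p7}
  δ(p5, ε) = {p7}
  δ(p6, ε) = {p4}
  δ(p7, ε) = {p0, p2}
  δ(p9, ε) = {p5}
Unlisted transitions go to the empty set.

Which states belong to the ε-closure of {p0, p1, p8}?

{p0, p1, p2, p5, p7, p8, p9}

Start with {p0, p1, p8}.
From p1 via ε: add p2, p9.
From p2 via ε: add p5.
From p5 via ε: add p7.
No new states can be added; the closed set is {p0, p1, p2, p5, p7, p8, p9}.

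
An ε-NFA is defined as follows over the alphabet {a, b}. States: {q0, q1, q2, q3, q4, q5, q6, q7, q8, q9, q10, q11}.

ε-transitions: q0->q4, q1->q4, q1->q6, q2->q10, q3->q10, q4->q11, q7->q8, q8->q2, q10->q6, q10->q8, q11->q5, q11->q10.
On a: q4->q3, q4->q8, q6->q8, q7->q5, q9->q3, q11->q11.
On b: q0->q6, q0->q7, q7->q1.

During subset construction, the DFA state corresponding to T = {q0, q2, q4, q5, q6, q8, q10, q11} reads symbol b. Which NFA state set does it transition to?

q0 on b → {q6, q7}.
No b-transition from q2, q4, q5, q6, q8, q10, q11.
Union after reading b: {q6, q7}.
Now take the ε-closure:
From q7 via ε: add q8.
From q8 via ε: add q2.
From q2 via ε: add q10.
No new states can be added; the closed set is {q2, q6, q7, q8, q10}.

{q2, q6, q7, q8, q10}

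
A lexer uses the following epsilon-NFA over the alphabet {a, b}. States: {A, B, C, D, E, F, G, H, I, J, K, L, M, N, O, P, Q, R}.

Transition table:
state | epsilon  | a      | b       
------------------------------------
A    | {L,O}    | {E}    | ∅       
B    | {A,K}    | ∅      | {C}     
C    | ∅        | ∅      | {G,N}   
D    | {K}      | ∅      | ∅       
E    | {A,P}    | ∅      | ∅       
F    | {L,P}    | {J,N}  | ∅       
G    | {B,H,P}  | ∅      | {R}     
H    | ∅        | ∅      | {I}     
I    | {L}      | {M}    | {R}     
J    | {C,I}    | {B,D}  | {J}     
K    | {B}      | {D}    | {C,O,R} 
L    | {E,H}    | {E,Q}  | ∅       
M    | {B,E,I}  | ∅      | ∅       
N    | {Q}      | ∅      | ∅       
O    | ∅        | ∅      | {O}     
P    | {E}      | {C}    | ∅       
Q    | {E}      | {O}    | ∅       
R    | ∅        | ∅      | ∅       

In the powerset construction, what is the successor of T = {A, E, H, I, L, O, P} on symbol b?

{A, E, H, I, L, O, P, R}

H on b → {I}.
I on b → {R}.
O on b → {O}.
No b-transition from A, E, L, P.
Union after reading b: {I, O, R}.
Now take the epsilon-closure:
From I via epsilon: add L.
From L via epsilon: add E, H.
From E via epsilon: add A, P.
No new states can be added; the closed set is {A, E, H, I, L, O, P, R}.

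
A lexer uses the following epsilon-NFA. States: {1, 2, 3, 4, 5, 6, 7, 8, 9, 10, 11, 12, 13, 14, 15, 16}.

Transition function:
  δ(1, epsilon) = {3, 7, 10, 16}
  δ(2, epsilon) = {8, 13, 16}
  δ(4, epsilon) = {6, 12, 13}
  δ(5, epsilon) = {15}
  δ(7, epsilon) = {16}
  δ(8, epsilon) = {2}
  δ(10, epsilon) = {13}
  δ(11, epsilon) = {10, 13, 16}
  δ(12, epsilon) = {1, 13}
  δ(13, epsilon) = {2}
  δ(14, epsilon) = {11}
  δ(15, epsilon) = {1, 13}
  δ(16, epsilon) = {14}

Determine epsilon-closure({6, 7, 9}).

Start with {6, 7, 9}.
From 7 via epsilon: add 16.
From 16 via epsilon: add 14.
From 14 via epsilon: add 11.
From 11 via epsilon: add 10, 13.
From 13 via epsilon: add 2.
From 2 via epsilon: add 8.
No new states can be added; the closed set is {2, 6, 7, 8, 9, 10, 11, 13, 14, 16}.

{2, 6, 7, 8, 9, 10, 11, 13, 14, 16}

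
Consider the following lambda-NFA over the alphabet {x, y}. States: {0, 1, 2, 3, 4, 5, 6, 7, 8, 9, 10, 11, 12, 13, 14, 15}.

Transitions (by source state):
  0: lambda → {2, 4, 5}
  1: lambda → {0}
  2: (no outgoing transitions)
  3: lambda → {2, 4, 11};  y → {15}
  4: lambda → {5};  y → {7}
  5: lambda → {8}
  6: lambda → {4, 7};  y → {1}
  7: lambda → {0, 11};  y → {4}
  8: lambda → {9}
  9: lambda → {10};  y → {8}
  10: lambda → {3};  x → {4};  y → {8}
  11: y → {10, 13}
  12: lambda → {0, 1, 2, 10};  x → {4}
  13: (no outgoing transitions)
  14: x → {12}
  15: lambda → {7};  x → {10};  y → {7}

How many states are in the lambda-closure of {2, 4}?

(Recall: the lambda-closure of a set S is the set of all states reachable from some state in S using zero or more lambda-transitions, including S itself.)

Start with {2, 4}.
From 4 via lambda: add 5.
From 5 via lambda: add 8.
From 8 via lambda: add 9.
From 9 via lambda: add 10.
From 10 via lambda: add 3.
From 3 via lambda: add 11.
lambda-closure = {2, 3, 4, 5, 8, 9, 10, 11}, which has 8 states.

8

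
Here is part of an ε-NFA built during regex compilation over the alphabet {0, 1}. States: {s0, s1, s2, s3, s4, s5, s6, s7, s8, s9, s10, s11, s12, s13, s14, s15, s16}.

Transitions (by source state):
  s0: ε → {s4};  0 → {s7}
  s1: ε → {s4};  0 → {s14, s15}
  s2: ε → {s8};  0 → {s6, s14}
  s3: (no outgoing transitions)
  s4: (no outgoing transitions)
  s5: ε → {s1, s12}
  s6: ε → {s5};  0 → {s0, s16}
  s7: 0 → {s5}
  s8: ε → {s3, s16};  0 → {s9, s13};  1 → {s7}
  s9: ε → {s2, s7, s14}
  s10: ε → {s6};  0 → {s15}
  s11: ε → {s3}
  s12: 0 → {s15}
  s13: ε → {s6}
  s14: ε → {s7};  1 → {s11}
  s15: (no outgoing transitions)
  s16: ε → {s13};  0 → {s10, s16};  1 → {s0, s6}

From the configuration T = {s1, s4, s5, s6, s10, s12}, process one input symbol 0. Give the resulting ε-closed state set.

{s0, s1, s4, s5, s6, s7, s12, s13, s14, s15, s16}

s1 on 0 → {s14, s15}.
s6 on 0 → {s0, s16}.
s10 on 0 → {s15}.
s12 on 0 → {s15}.
No 0-transition from s4, s5.
Union after reading 0: {s0, s14, s15, s16}.
Now take the ε-closure:
From s0 via ε: add s4.
From s14 via ε: add s7.
From s16 via ε: add s13.
From s13 via ε: add s6.
From s6 via ε: add s5.
From s5 via ε: add s1, s12.
No new states can be added; the closed set is {s0, s1, s4, s5, s6, s7, s12, s13, s14, s15, s16}.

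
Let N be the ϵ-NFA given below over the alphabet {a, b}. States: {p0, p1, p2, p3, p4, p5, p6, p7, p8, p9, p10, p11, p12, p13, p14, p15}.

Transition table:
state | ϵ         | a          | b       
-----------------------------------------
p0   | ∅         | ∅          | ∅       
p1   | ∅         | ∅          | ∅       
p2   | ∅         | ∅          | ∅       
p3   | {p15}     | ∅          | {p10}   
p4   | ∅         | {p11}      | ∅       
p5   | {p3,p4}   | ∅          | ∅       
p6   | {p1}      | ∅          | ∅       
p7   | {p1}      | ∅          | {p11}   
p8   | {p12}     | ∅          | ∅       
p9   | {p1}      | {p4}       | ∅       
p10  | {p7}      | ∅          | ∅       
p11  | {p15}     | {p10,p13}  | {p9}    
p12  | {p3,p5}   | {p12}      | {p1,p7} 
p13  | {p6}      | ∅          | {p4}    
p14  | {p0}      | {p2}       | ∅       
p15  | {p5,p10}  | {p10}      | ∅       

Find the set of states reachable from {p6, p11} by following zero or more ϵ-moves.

Start with {p6, p11}.
From p6 via ϵ: add p1.
From p11 via ϵ: add p15.
From p15 via ϵ: add p5, p10.
From p5 via ϵ: add p3, p4.
From p10 via ϵ: add p7.
No new states can be added; the closed set is {p1, p3, p4, p5, p6, p7, p10, p11, p15}.

{p1, p3, p4, p5, p6, p7, p10, p11, p15}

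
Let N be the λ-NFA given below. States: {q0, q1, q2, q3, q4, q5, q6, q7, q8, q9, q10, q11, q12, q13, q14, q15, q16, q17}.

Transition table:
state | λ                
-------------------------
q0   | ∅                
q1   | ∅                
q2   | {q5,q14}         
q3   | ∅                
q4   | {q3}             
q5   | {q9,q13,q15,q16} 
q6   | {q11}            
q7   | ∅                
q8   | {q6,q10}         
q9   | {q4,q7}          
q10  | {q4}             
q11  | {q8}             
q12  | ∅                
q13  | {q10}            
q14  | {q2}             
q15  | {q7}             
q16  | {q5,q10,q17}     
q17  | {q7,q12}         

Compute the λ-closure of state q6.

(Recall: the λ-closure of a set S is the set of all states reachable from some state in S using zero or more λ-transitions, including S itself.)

{q3, q4, q6, q8, q10, q11}

Start with {q6}.
From q6 via λ: add q11.
From q11 via λ: add q8.
From q8 via λ: add q10.
From q10 via λ: add q4.
From q4 via λ: add q3.
No new states can be added; the closed set is {q3, q4, q6, q8, q10, q11}.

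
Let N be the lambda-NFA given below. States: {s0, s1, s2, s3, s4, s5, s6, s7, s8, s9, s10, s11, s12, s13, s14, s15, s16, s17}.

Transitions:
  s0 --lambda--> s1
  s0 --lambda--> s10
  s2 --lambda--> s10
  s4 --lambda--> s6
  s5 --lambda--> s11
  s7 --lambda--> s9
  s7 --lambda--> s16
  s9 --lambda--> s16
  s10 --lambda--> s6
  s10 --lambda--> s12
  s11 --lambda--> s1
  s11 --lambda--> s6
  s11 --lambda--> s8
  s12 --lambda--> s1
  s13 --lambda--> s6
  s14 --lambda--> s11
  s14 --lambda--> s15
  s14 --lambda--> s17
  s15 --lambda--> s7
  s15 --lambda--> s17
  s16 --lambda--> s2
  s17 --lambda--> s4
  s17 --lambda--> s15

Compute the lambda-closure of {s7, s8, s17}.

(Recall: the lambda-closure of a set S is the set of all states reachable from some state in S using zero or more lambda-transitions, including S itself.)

Start with {s7, s8, s17}.
From s7 via lambda: add s9, s16.
From s17 via lambda: add s4, s15.
From s4 via lambda: add s6.
From s16 via lambda: add s2.
From s2 via lambda: add s10.
From s10 via lambda: add s12.
From s12 via lambda: add s1.
No new states can be added; the closed set is {s1, s2, s4, s6, s7, s8, s9, s10, s12, s15, s16, s17}.

{s1, s2, s4, s6, s7, s8, s9, s10, s12, s15, s16, s17}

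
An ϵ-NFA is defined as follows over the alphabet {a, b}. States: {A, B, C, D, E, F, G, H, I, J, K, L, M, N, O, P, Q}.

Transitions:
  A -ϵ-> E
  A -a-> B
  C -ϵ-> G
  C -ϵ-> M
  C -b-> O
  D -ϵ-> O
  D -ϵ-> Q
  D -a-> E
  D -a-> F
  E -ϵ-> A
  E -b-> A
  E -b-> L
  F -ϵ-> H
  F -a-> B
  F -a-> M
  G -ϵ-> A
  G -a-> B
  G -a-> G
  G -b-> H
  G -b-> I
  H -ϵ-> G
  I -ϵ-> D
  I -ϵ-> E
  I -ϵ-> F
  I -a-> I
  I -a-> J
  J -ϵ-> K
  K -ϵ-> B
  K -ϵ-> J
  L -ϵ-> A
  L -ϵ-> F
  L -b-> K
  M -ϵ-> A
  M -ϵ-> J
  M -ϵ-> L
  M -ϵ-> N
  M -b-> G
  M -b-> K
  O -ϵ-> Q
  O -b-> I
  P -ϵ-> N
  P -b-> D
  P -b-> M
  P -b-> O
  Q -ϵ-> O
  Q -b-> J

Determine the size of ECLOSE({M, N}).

11

Start with {M, N}.
From M via ϵ: add A, J, L.
From A via ϵ: add E.
From J via ϵ: add K.
From L via ϵ: add F.
From F via ϵ: add H.
From K via ϵ: add B.
From H via ϵ: add G.
ϵ-closure = {A, B, E, F, G, H, J, K, L, M, N}, which has 11 states.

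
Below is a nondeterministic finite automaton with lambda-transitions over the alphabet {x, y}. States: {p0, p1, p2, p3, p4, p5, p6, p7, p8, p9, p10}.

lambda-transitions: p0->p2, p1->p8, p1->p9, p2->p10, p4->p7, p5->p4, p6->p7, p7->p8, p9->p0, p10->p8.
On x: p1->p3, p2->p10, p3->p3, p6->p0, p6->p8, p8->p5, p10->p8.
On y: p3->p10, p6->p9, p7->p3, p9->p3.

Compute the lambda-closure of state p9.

Start with {p9}.
From p9 via lambda: add p0.
From p0 via lambda: add p2.
From p2 via lambda: add p10.
From p10 via lambda: add p8.
No new states can be added; the closed set is {p0, p2, p8, p9, p10}.

{p0, p2, p8, p9, p10}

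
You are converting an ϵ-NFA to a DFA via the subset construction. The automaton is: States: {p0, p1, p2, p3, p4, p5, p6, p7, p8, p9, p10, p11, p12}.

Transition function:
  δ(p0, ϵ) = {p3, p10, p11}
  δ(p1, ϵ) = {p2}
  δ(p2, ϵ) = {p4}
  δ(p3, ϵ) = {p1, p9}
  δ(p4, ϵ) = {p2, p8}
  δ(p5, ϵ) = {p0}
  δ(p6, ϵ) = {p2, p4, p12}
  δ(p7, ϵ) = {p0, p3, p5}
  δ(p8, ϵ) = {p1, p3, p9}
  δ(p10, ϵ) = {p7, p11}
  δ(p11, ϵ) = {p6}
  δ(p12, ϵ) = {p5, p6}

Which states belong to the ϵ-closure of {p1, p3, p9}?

{p1, p2, p3, p4, p8, p9}

Start with {p1, p3, p9}.
From p1 via ϵ: add p2.
From p2 via ϵ: add p4.
From p4 via ϵ: add p8.
No new states can be added; the closed set is {p1, p2, p3, p4, p8, p9}.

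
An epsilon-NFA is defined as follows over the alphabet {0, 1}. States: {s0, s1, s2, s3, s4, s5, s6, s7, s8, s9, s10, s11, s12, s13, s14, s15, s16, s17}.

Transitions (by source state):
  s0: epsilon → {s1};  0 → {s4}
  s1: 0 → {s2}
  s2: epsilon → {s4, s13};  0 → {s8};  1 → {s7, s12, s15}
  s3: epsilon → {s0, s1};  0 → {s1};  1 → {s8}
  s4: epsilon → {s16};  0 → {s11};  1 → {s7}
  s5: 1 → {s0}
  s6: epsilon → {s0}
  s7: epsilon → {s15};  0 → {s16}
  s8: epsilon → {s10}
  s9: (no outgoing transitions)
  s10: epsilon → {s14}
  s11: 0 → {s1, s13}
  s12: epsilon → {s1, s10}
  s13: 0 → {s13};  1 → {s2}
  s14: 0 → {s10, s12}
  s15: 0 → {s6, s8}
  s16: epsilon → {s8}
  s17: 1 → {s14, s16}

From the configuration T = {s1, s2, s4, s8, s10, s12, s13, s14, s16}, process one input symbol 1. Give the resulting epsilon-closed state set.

s2 on 1 → {s7, s12, s15}.
s4 on 1 → {s7}.
s13 on 1 → {s2}.
No 1-transition from s1, s8, s10, s12, s14, s16.
Union after reading 1: {s2, s7, s12, s15}.
Now take the epsilon-closure:
From s2 via epsilon: add s4, s13.
From s12 via epsilon: add s1, s10.
From s4 via epsilon: add s16.
From s10 via epsilon: add s14.
From s16 via epsilon: add s8.
No new states can be added; the closed set is {s1, s2, s4, s7, s8, s10, s12, s13, s14, s15, s16}.

{s1, s2, s4, s7, s8, s10, s12, s13, s14, s15, s16}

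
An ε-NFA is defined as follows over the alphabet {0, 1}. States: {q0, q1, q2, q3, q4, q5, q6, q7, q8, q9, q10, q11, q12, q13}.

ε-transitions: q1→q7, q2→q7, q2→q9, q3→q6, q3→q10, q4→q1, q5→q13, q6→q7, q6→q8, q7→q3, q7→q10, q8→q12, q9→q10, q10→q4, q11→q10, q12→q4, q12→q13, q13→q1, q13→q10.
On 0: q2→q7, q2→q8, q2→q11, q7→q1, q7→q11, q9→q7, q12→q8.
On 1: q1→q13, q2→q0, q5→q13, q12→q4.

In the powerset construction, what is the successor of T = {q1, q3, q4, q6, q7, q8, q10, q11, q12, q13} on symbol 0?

{q1, q3, q4, q6, q7, q8, q10, q11, q12, q13}

q7 on 0 → {q1, q11}.
q12 on 0 → {q8}.
No 0-transition from q1, q3, q4, q6, q8, q10, q11, q13.
Union after reading 0: {q1, q8, q11}.
Now take the ε-closure:
From q1 via ε: add q7.
From q8 via ε: add q12.
From q11 via ε: add q10.
From q7 via ε: add q3.
From q10 via ε: add q4.
From q12 via ε: add q13.
From q3 via ε: add q6.
No new states can be added; the closed set is {q1, q3, q4, q6, q7, q8, q10, q11, q12, q13}.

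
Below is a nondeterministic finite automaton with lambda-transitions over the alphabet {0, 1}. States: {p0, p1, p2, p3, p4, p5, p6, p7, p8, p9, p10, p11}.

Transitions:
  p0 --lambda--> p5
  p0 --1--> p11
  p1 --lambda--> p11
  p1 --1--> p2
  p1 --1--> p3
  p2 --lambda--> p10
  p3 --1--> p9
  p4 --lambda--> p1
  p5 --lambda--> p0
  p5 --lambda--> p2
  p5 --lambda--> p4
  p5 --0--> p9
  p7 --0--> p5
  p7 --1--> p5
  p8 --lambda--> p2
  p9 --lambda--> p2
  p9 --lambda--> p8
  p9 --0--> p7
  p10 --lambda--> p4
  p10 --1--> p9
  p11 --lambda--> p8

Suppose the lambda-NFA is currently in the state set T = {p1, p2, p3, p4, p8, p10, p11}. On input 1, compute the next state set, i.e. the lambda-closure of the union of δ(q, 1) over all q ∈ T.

p1 on 1 → {p2, p3}.
p3 on 1 → {p9}.
p10 on 1 → {p9}.
No 1-transition from p2, p4, p8, p11.
Union after reading 1: {p2, p3, p9}.
Now take the lambda-closure:
From p2 via lambda: add p10.
From p9 via lambda: add p8.
From p10 via lambda: add p4.
From p4 via lambda: add p1.
From p1 via lambda: add p11.
No new states can be added; the closed set is {p1, p2, p3, p4, p8, p9, p10, p11}.

{p1, p2, p3, p4, p8, p9, p10, p11}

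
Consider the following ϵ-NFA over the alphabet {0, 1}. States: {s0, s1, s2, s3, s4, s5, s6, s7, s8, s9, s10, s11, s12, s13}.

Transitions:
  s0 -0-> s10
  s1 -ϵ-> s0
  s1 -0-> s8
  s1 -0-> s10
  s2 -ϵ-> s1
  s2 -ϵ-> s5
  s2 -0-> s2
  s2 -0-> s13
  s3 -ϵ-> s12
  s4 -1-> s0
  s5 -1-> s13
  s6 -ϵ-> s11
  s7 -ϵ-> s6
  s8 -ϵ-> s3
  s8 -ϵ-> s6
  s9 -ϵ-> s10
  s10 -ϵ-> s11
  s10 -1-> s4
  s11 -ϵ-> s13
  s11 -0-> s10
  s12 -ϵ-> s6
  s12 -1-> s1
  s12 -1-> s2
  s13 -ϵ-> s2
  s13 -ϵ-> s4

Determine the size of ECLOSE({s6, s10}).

Start with {s6, s10}.
From s6 via ϵ: add s11.
From s11 via ϵ: add s13.
From s13 via ϵ: add s2, s4.
From s2 via ϵ: add s1, s5.
From s1 via ϵ: add s0.
ϵ-closure = {s0, s1, s2, s4, s5, s6, s10, s11, s13}, which has 9 states.

9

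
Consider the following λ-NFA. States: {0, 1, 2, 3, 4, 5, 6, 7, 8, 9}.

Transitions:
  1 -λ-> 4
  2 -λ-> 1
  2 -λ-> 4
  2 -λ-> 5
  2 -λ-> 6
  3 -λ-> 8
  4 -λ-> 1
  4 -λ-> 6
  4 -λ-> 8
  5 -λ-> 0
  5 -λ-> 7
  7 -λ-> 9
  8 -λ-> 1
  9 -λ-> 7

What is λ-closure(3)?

Start with {3}.
From 3 via λ: add 8.
From 8 via λ: add 1.
From 1 via λ: add 4.
From 4 via λ: add 6.
No new states can be added; the closed set is {1, 3, 4, 6, 8}.

{1, 3, 4, 6, 8}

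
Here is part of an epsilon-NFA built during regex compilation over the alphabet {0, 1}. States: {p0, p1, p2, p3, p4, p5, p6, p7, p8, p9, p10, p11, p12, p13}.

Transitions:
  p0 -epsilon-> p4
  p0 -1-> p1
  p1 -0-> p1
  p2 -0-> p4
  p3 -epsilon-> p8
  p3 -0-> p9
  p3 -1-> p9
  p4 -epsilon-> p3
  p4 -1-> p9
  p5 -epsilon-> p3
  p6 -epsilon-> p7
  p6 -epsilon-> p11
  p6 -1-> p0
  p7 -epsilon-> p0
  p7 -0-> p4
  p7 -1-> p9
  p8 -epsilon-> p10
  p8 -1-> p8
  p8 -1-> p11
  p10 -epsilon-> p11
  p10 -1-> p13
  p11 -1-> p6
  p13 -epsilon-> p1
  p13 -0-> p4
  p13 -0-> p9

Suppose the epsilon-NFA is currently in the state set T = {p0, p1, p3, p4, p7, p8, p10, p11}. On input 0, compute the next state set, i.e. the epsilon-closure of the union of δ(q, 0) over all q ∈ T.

p1 on 0 → {p1}.
p3 on 0 → {p9}.
p7 on 0 → {p4}.
No 0-transition from p0, p4, p8, p10, p11.
Union after reading 0: {p1, p4, p9}.
Now take the epsilon-closure:
From p4 via epsilon: add p3.
From p3 via epsilon: add p8.
From p8 via epsilon: add p10.
From p10 via epsilon: add p11.
No new states can be added; the closed set is {p1, p3, p4, p8, p9, p10, p11}.

{p1, p3, p4, p8, p9, p10, p11}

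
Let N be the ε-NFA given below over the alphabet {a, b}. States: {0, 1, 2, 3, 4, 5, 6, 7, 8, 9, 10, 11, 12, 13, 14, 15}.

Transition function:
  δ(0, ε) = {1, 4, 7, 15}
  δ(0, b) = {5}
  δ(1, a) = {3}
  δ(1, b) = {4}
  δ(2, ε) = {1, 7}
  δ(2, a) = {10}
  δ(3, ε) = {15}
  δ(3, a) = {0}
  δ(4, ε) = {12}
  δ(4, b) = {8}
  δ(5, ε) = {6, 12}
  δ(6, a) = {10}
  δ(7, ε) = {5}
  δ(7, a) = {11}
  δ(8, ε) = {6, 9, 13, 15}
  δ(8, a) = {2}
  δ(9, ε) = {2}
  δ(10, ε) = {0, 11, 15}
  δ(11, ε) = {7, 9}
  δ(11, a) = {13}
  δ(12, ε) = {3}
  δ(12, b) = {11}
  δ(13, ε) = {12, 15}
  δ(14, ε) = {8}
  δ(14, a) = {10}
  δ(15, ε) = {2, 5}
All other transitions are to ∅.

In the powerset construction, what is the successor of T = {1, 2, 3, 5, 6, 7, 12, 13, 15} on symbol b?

1 on b → {4}.
12 on b → {11}.
No b-transition from 2, 3, 5, 6, 7, 13, 15.
Union after reading b: {4, 11}.
Now take the ε-closure:
From 4 via ε: add 12.
From 11 via ε: add 7, 9.
From 7 via ε: add 5.
From 9 via ε: add 2.
From 12 via ε: add 3.
From 2 via ε: add 1.
From 3 via ε: add 15.
From 5 via ε: add 6.
No new states can be added; the closed set is {1, 2, 3, 4, 5, 6, 7, 9, 11, 12, 15}.

{1, 2, 3, 4, 5, 6, 7, 9, 11, 12, 15}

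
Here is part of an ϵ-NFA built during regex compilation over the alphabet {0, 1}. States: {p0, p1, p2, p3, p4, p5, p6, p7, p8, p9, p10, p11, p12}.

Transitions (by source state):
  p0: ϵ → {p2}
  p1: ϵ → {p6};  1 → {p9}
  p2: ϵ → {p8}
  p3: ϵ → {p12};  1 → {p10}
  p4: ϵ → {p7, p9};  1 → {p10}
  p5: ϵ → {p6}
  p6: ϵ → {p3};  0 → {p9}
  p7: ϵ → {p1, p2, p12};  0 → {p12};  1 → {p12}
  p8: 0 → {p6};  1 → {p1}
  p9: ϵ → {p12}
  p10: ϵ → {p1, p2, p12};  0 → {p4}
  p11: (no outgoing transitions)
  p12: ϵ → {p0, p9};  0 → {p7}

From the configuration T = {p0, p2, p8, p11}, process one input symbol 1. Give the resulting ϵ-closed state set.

{p0, p1, p2, p3, p6, p8, p9, p12}

p8 on 1 → {p1}.
No 1-transition from p0, p2, p11.
Union after reading 1: {p1}.
Now take the ϵ-closure:
From p1 via ϵ: add p6.
From p6 via ϵ: add p3.
From p3 via ϵ: add p12.
From p12 via ϵ: add p0, p9.
From p0 via ϵ: add p2.
From p2 via ϵ: add p8.
No new states can be added; the closed set is {p0, p1, p2, p3, p6, p8, p9, p12}.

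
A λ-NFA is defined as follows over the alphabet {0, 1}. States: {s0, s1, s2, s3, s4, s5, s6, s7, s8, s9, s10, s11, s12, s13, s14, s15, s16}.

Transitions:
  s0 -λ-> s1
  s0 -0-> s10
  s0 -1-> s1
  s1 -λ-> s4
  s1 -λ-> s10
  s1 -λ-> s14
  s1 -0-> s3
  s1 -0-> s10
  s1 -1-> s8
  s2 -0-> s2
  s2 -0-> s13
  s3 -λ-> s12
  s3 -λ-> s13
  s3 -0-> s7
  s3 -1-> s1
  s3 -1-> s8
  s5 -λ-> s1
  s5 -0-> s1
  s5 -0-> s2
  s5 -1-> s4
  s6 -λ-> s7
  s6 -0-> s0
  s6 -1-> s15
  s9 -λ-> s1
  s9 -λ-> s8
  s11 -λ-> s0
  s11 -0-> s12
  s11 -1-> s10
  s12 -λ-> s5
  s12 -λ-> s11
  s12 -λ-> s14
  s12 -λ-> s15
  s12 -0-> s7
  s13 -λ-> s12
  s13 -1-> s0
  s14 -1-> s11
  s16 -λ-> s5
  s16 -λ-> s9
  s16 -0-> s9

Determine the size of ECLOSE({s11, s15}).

Start with {s11, s15}.
From s11 via λ: add s0.
From s0 via λ: add s1.
From s1 via λ: add s4, s10, s14.
λ-closure = {s0, s1, s4, s10, s11, s14, s15}, which has 7 states.

7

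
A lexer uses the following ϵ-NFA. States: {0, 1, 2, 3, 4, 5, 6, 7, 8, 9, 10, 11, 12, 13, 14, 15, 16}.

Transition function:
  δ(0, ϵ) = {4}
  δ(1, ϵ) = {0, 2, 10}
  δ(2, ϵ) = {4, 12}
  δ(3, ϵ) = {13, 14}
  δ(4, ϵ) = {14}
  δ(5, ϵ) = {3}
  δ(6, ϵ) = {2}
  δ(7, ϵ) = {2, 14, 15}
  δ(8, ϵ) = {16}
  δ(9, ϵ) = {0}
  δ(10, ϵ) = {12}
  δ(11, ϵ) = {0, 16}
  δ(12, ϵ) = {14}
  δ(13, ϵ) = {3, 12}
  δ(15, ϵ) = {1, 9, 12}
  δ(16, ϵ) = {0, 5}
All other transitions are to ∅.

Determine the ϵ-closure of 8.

{0, 3, 4, 5, 8, 12, 13, 14, 16}

Start with {8}.
From 8 via ϵ: add 16.
From 16 via ϵ: add 0, 5.
From 0 via ϵ: add 4.
From 5 via ϵ: add 3.
From 3 via ϵ: add 13, 14.
From 13 via ϵ: add 12.
No new states can be added; the closed set is {0, 3, 4, 5, 8, 12, 13, 14, 16}.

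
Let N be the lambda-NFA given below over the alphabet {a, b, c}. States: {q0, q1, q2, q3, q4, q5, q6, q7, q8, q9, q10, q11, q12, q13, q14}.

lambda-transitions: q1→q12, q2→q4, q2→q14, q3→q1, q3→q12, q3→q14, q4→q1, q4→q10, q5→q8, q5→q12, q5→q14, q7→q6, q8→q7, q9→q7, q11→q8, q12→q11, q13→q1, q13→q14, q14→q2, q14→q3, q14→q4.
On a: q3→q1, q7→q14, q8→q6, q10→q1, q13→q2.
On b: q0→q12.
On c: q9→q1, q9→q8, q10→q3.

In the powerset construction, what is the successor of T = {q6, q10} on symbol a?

{q1, q6, q7, q8, q11, q12}

q10 on a → {q1}.
No a-transition from q6.
Union after reading a: {q1}.
Now take the lambda-closure:
From q1 via lambda: add q12.
From q12 via lambda: add q11.
From q11 via lambda: add q8.
From q8 via lambda: add q7.
From q7 via lambda: add q6.
No new states can be added; the closed set is {q1, q6, q7, q8, q11, q12}.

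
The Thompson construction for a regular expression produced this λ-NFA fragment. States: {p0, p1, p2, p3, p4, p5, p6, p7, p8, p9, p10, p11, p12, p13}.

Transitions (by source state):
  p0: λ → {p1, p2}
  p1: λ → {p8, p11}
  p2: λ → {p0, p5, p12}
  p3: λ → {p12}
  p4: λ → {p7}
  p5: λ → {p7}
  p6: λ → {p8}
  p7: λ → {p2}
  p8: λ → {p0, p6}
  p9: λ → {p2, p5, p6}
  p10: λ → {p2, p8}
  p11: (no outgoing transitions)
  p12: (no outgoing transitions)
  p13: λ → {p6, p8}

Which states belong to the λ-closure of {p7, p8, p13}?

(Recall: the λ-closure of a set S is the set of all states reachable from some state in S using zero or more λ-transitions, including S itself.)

{p0, p1, p2, p5, p6, p7, p8, p11, p12, p13}

Start with {p7, p8, p13}.
From p7 via λ: add p2.
From p8 via λ: add p0, p6.
From p0 via λ: add p1.
From p2 via λ: add p5, p12.
From p1 via λ: add p11.
No new states can be added; the closed set is {p0, p1, p2, p5, p6, p7, p8, p11, p12, p13}.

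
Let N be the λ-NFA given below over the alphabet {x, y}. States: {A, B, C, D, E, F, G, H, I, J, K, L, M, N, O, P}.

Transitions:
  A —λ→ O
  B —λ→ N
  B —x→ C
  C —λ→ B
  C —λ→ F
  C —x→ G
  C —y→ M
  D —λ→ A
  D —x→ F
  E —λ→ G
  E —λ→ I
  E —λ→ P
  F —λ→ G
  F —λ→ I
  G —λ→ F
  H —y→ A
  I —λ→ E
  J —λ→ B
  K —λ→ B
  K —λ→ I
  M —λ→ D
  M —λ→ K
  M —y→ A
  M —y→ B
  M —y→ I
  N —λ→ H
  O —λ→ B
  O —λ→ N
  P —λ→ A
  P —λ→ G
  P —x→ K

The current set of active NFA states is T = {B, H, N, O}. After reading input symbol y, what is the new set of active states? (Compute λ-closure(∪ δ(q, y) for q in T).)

{A, B, H, N, O}

H on y → {A}.
No y-transition from B, N, O.
Union after reading y: {A}.
Now take the λ-closure:
From A via λ: add O.
From O via λ: add B, N.
From N via λ: add H.
No new states can be added; the closed set is {A, B, H, N, O}.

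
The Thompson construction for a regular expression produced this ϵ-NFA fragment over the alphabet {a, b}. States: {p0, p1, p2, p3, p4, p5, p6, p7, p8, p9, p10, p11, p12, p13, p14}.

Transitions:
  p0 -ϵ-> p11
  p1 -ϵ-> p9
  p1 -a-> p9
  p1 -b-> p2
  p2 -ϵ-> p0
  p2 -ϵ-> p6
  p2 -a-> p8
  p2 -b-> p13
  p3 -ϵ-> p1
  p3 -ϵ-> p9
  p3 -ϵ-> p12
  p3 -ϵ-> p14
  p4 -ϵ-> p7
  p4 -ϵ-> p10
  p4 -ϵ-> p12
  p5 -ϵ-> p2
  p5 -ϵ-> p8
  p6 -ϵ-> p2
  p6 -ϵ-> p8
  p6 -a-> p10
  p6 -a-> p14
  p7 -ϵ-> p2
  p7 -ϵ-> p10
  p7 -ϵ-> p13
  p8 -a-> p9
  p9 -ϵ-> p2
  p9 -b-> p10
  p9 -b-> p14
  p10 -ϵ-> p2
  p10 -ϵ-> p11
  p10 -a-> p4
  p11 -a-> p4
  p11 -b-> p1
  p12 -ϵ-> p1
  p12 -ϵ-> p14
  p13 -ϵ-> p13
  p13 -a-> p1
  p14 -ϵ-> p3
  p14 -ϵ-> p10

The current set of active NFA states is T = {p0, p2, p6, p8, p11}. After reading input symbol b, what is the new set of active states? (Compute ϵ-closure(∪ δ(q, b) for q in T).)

p2 on b → {p13}.
p11 on b → {p1}.
No b-transition from p0, p6, p8.
Union after reading b: {p1, p13}.
Now take the ϵ-closure:
From p1 via ϵ: add p9.
From p9 via ϵ: add p2.
From p2 via ϵ: add p0, p6.
From p0 via ϵ: add p11.
From p6 via ϵ: add p8.
No new states can be added; the closed set is {p0, p1, p2, p6, p8, p9, p11, p13}.

{p0, p1, p2, p6, p8, p9, p11, p13}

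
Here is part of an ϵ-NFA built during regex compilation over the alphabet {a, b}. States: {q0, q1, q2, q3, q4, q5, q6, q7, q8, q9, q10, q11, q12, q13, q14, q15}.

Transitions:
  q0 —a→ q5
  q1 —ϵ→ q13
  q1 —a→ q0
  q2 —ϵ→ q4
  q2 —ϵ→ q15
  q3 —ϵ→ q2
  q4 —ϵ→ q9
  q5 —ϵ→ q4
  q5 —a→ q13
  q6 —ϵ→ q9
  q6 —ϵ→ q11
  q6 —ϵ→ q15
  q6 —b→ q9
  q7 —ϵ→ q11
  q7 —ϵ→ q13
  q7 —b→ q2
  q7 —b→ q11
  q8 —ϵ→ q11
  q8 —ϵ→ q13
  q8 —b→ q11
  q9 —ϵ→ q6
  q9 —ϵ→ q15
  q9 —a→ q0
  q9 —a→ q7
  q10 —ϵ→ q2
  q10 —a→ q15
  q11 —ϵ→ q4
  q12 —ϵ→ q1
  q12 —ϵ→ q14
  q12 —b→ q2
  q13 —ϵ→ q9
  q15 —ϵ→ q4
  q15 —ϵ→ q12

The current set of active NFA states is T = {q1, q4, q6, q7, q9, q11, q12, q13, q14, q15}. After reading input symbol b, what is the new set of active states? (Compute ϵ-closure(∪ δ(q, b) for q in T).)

q6 on b → {q9}.
q7 on b → {q2, q11}.
q12 on b → {q2}.
No b-transition from q1, q4, q9, q11, q13, q14, q15.
Union after reading b: {q2, q9, q11}.
Now take the ϵ-closure:
From q2 via ϵ: add q4, q15.
From q9 via ϵ: add q6.
From q15 via ϵ: add q12.
From q12 via ϵ: add q1, q14.
From q1 via ϵ: add q13.
No new states can be added; the closed set is {q1, q2, q4, q6, q9, q11, q12, q13, q14, q15}.

{q1, q2, q4, q6, q9, q11, q12, q13, q14, q15}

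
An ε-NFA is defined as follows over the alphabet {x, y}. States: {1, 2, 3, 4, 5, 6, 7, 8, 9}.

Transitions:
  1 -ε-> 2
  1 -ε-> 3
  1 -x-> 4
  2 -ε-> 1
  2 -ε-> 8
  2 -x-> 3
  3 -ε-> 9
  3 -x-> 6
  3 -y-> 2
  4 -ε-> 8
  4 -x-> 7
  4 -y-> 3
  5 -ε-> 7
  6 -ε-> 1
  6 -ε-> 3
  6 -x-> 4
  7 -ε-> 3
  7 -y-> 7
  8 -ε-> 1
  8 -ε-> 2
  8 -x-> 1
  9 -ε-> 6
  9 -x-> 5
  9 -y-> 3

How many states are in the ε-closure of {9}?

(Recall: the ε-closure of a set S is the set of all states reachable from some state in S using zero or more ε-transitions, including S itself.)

Start with {9}.
From 9 via ε: add 6.
From 6 via ε: add 1, 3.
From 1 via ε: add 2.
From 2 via ε: add 8.
ε-closure = {1, 2, 3, 6, 8, 9}, which has 6 states.

6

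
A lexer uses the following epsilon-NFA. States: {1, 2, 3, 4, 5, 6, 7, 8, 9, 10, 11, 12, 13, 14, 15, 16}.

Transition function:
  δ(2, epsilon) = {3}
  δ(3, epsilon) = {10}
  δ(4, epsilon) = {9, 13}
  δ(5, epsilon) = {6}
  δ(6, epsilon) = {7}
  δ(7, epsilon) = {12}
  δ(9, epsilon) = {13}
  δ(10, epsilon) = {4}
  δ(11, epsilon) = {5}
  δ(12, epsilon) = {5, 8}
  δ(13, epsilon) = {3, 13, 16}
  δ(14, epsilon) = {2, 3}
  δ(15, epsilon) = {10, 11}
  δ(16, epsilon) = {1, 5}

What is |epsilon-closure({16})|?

Start with {16}.
From 16 via epsilon: add 1, 5.
From 5 via epsilon: add 6.
From 6 via epsilon: add 7.
From 7 via epsilon: add 12.
From 12 via epsilon: add 8.
epsilon-closure = {1, 5, 6, 7, 8, 12, 16}, which has 7 states.

7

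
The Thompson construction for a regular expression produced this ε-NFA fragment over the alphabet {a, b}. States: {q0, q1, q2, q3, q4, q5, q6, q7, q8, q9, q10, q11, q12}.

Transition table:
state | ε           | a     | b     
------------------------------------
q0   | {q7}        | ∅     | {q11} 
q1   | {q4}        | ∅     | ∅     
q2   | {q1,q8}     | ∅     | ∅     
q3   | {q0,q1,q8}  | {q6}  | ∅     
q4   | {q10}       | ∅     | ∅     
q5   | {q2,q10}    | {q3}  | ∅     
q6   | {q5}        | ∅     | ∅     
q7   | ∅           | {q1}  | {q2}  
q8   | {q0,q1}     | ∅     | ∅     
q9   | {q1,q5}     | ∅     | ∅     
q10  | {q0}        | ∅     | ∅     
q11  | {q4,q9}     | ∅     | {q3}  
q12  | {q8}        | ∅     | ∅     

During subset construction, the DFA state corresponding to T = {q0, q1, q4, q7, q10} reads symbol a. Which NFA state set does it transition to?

{q0, q1, q4, q7, q10}

q7 on a → {q1}.
No a-transition from q0, q1, q4, q10.
Union after reading a: {q1}.
Now take the ε-closure:
From q1 via ε: add q4.
From q4 via ε: add q10.
From q10 via ε: add q0.
From q0 via ε: add q7.
No new states can be added; the closed set is {q0, q1, q4, q7, q10}.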